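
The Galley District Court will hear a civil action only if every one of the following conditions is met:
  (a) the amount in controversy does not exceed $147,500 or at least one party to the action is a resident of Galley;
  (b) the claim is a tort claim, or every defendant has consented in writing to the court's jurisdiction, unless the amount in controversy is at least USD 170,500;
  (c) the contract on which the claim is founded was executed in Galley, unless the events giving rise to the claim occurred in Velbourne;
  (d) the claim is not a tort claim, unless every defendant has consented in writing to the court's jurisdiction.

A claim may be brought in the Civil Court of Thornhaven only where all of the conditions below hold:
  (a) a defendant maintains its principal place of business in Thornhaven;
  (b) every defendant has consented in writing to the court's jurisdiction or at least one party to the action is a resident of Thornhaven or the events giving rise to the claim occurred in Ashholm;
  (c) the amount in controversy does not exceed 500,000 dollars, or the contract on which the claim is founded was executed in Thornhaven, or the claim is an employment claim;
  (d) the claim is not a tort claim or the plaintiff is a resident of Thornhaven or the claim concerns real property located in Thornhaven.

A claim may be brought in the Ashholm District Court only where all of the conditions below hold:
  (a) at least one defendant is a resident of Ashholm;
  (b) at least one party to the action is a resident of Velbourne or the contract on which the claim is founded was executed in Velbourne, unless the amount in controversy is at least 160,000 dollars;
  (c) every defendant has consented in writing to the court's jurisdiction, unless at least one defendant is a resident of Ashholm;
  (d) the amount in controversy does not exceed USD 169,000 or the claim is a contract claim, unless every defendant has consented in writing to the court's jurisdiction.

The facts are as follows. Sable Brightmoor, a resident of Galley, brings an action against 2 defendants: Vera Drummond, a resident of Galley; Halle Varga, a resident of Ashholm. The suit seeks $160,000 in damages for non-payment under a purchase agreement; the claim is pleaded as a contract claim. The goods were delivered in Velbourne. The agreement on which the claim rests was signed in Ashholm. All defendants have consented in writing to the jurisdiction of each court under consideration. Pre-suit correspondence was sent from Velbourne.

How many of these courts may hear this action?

The Galley District Court:
  (a) Sable Brightmoor resides in Galley, so this disjunct is met. Condition met.
  (b) Every defendant has filed written consent, so this disjunct is met. Met.
  (c) The contract was executed in Ashholm, not Galley. The proviso rescues it, though: the operative events occurred in Velbourne. Met.
  (d) The claim is a contract claim, not a tort claim. Condition met.
  → The court has jurisdiction.
The Civil Court of Thornhaven:
  (a) No defendant is a corporation. Condition not met.
  (b) Every defendant has filed written consent, so one alternative holds. Condition met.
  (c) The amount in controversy is USD 160,000, within the $500,000 ceiling, so this disjunct is met. Satisfied.
  (d) The claim is a contract claim, not a tort claim, which satisfies one of the alternatives. Satisfied.
  → Not every requirement is met — no jurisdiction.
The Ashholm District Court:
  (a) Halle Varga resides in Ashholm. Met.
  (b) No party resides in Velbourne; the contract was executed in Ashholm, not Velbourne — every alternative fails. However, the amount in controversy is USD 160,000, which meets the $160,000 floor, so the 'unless' proviso supplies this condition. Satisfied.
  (c) Every defendant has filed written consent. Met.
  (d) The amount in controversy is $160,000, within the $169,000 ceiling, which satisfies one of the alternatives. Satisfied.
  → Jurisdiction lies.
Courts with jurisdiction: the Galley District Court, the Ashholm District Court — 2 in total.

2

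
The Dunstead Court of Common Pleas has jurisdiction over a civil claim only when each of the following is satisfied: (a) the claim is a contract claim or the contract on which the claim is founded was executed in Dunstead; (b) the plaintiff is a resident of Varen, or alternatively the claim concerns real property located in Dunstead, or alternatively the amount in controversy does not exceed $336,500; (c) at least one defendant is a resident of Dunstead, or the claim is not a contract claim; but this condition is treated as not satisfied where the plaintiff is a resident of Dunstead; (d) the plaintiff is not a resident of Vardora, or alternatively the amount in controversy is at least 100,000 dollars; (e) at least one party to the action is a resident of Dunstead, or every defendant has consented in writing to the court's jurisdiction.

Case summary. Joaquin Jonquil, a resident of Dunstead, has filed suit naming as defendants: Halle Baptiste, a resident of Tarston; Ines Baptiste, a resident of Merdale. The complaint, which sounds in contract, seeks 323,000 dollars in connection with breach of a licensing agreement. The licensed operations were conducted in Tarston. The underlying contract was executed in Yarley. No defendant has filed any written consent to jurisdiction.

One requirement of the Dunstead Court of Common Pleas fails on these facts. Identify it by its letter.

The Dunstead Court of Common Pleas:
  (a) The claim is a contract claim, so one alternative holds. Met.
  (b) The amount in controversy is $323,000, within the USD 336,500 ceiling, so this disjunct is met. Condition met.
  (c) No defendant resides in Dunstead (they reside in Tarston, Merdale); the claim is a contract claim — none of the alternatives is met. Fails.
  (d) The plaintiff resides in Dunstead, which is not Vardora, so one alternative holds. Met.
  (e) Joaquin Jonquil resides in Dunstead, so this disjunct is met. Condition met.
Only condition (c) fails.

(c)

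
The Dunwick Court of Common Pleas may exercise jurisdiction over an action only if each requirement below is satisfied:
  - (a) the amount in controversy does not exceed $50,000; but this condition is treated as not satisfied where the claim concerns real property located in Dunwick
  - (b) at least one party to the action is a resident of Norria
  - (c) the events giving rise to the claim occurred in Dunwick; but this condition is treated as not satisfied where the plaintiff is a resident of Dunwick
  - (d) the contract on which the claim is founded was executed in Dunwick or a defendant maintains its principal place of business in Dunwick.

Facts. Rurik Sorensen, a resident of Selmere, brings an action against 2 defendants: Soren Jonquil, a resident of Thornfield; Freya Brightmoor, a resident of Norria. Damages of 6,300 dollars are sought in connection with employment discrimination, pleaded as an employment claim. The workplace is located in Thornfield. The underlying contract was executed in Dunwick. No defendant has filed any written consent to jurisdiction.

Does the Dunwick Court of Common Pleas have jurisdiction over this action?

No

The Dunwick Court of Common Pleas:
  (a) The amount in controversy is 6,300 dollars, within the $50,000 ceiling. The carve-out does not apply: the claim does not concern real property. Met.
  (b) Freya Brightmoor resides in Norria. Condition met.
  (c) The operative events occurred in Thornfield, not Dunwick. Fails.
  (d) The contract was executed in Dunwick, which satisfies one of the alternatives. Condition met.
  → The court lacks jurisdiction.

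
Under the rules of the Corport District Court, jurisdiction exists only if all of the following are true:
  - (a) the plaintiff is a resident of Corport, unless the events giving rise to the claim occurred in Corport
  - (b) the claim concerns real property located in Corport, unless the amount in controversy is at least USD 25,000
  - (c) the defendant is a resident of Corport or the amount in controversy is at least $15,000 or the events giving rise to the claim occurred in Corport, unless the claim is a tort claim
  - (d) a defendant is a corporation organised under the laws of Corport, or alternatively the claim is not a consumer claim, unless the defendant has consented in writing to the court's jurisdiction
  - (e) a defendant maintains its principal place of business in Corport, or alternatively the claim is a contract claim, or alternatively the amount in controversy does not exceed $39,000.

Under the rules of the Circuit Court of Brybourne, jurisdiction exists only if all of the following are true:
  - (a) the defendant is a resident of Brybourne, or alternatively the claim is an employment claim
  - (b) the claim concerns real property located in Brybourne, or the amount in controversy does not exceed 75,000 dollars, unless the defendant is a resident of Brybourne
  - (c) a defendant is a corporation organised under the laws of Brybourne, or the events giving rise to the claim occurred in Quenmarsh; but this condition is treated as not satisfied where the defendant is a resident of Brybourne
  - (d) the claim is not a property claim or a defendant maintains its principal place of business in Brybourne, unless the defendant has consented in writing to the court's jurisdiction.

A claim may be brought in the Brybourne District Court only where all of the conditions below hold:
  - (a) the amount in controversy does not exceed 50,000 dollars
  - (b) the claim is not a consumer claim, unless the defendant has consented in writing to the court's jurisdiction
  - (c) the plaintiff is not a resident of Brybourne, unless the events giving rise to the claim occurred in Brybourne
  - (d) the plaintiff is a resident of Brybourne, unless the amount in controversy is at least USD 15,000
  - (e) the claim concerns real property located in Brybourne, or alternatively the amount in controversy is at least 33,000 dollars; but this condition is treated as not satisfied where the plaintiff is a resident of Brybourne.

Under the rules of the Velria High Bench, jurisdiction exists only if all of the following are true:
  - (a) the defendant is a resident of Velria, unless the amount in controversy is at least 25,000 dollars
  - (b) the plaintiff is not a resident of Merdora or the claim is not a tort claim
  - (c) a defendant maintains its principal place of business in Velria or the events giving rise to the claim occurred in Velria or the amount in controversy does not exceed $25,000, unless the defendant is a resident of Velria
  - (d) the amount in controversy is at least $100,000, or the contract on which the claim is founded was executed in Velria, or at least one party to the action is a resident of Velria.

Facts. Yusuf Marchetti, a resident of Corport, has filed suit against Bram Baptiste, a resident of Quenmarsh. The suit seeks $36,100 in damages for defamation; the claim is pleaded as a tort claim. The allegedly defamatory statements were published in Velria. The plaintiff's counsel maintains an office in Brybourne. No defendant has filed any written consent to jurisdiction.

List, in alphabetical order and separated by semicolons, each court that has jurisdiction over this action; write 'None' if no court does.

The Corport District Court:
  (a) The plaintiff resides in Corport. Condition met.
  (b) The claim does not concern real property. However, the amount in controversy is USD 36,100, which meets the USD 25,000 floor, so the 'unless' proviso supplies this condition. Satisfied.
  (c) The amount in controversy is USD 36,100, which meets the $15,000 floor, so this disjunct is met. Condition met.
  (d) The claim is a tort claim, not a consumer claim, which satisfies one of the alternatives. Condition met.
  (e) The amount in controversy is USD 36,100, within the $39,000 ceiling, which satisfies one of the alternatives. Satisfied.
  → All conditions met; jurisdiction exists.
The Circuit Court of Brybourne:
  (a) The defendant resides in Quenmarsh, not Brybourne; the claim is a tort claim, not an employment claim — no alternative holds. Not met.
  (b) The amount in controversy is 36,100 dollars, within the $75,000 ceiling, so this disjunct is met. Met.
  (c) No defendant is a corporation; the operative events occurred in Velria, not Quenmarsh — every alternative fails. Not satisfied.
  (d) The claim is a tort claim, not a property claim — that alternative is enough. Satisfied.
  → Not every requirement is met — no jurisdiction.
The Brybourne District Court:
  (a) The amount in controversy is $36,100, within the 50,000 dollars ceiling. Condition met.
  (b) The claim is a tort claim, not a consumer claim. Met.
  (c) The plaintiff resides in Corport, which is not Brybourne. Satisfied.
  (d) The plaintiff resides in Corport, not Brybourne. The proviso rescues it, though: the amount in controversy is $36,100, which meets the 15,000 dollars floor. Satisfied.
  (e) The amount in controversy is 36,100 dollars, which meets the USD 33,000 floor — that alternative is enough. The exception is not triggered, since the plaintiff resides in Corport, not Brybourne. Met.
  → All conditions met; jurisdiction exists.
The Velria High Bench:
  (a) The defendant resides in Quenmarsh, not Velria. But the amount in controversy is USD 36,100, which meets the USD 25,000 floor, and the 'unless' clause therefore excuses the requirement. Condition met.
  (b) The plaintiff resides in Corport, which is not Merdora, so one alternative holds. Met.
  (c) The operative events occurred in Velria — that alternative is enough. Met.
  (d) The amount in controversy is $36,100, below the 100,000 dollars floor; no contract (and hence no place of execution) is alleged; no party resides in Velria — none of the alternatives is met. Not satisfied.
  → At least one condition fails; no jurisdiction.

the Brybourne District Court; the Corport District Court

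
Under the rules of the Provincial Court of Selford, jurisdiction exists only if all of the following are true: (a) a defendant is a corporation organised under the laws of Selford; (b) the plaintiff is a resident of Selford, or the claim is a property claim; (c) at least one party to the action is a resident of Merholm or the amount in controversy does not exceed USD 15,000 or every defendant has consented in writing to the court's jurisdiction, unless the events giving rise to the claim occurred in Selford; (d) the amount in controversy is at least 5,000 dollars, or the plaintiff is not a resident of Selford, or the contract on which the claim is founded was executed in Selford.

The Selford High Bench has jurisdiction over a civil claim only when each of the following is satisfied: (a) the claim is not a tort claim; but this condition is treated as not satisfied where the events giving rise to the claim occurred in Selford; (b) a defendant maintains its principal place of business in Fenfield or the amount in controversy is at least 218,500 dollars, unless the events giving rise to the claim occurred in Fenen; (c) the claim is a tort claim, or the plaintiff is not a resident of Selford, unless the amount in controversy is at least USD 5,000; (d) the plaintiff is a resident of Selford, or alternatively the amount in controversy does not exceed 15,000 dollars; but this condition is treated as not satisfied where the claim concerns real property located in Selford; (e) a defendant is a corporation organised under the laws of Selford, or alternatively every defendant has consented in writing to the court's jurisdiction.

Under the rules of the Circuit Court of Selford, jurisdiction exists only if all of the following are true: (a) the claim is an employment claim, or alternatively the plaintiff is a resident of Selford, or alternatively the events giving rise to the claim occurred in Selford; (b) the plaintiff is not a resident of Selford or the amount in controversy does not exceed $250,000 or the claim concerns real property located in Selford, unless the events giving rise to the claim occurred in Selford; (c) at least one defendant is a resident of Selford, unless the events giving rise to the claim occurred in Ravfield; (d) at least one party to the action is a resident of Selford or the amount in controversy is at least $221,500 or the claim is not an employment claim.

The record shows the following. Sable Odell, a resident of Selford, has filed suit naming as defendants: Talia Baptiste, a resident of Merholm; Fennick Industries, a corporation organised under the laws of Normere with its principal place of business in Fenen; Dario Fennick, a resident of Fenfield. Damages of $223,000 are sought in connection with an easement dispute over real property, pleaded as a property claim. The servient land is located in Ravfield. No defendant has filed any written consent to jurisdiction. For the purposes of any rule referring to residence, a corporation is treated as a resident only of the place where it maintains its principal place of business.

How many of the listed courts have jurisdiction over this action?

1

The Provincial Court of Selford:
  (a) The corporate defendant(s) are organised in Normere, not Selford. Not satisfied.
  (b) The plaintiff resides in Selford, so this disjunct is met. Condition met.
  (c) Talia Baptiste resides in Merholm, so one alternative holds. Met.
  (d) The amount in controversy is 223,000 dollars, which meets the 5,000 dollars floor, so this disjunct is met. Condition met.
  → No jurisdiction.
The Selford High Bench:
  (a) The claim is a property claim, not a tort claim. And the carve-out is inapplicable — the operative events occurred in Ravfield, not Selford. Satisfied.
  (b) The amount in controversy is 223,000 dollars, which meets the USD 218,500 floor, so one alternative holds. Satisfied.
  (c) The claim is a property claim, not a tort claim; the plaintiff resides in Selford — every alternative fails. However, the amount in controversy is USD 223,000, which meets the $5,000 floor, so the 'unless' proviso supplies this condition. Met.
  (d) The plaintiff resides in Selford, which satisfies one of the alternatives. And the carve-out is inapplicable — the property lies in Ravfield, not Selford. Condition met.
  (e) The corporate defendant(s) are organised in Normere, not Selford; no such written consent has been filed — none of the alternatives is met. Fails.
  → At least one condition fails; no jurisdiction.
The Circuit Court of Selford:
  (a) The plaintiff resides in Selford, so one alternative holds. Satisfied.
  (b) The amount in controversy is 223,000 dollars, within the $250,000 ceiling — that alternative is enough. Condition met.
  (c) No defendant resides in Selford (they reside in Merholm, Fenen, Fenfield). The proviso rescues it, though: the operative events occurred in Ravfield. Met.
  (d) Sable Odell resides in Selford, so this disjunct is met. Met.
  → Jurisdiction lies.
Courts with jurisdiction: the Circuit Court of Selford — 1 in total.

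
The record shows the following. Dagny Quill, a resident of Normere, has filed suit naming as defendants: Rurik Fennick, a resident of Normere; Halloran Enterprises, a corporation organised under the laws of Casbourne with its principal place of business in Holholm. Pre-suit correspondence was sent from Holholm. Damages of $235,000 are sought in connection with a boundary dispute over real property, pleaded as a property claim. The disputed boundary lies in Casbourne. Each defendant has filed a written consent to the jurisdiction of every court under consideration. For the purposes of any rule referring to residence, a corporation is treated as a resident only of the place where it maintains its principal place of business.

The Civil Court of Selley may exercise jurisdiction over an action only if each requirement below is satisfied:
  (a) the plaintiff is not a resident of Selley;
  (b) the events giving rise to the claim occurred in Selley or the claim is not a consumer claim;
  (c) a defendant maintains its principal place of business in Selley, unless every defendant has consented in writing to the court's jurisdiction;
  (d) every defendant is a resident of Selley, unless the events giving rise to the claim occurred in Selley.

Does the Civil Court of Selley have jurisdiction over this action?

The Civil Court of Selley:
  (a) The plaintiff resides in Normere, which is not Selley. Satisfied.
  (b) The claim is a property claim, not a consumer claim, so one alternative holds. Condition met.
  (c) The corporate defendant(s) have their principal place of business in Holholm, not Selley. The proviso rescues it, though: every defendant has filed written consent. Condition met.
  (d) The defendants reside as follows — Rurik Fennick in Normere, Halloran Enterprises in Holholm — not all in Selley. Nor does the 'unless' clause help: the operative events occurred in Casbourne, not Selley. Condition not met.
  → At least one condition fails; no jurisdiction.

No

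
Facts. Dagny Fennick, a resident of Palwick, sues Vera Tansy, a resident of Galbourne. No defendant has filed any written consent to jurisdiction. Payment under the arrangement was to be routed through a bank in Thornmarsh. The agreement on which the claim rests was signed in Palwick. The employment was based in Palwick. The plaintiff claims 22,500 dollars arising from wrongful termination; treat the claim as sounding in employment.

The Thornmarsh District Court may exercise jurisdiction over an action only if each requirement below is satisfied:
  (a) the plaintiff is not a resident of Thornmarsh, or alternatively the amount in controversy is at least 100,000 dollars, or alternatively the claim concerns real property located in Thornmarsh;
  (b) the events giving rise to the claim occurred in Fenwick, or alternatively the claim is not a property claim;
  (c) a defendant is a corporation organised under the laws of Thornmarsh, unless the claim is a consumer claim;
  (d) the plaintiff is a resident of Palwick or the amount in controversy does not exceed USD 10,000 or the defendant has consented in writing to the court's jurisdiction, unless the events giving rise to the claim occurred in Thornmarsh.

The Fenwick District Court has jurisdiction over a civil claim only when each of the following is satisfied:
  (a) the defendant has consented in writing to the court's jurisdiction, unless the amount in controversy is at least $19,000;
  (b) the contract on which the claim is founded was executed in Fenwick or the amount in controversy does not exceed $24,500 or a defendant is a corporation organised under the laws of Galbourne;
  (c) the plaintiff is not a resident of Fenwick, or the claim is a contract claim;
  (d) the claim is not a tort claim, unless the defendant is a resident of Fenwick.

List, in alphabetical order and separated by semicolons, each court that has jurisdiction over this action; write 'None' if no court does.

The Thornmarsh District Court:
  (a) The plaintiff resides in Palwick, which is not Thornmarsh, so this disjunct is met. Satisfied.
  (b) The claim is an employment claim, not a property claim, so this disjunct is met. Satisfied.
  (c) No defendant is a corporation. The proviso offers no rescue either, since the claim is an employment claim, not a consumer claim. Not met.
  (d) The plaintiff resides in Palwick, so this disjunct is met. Satisfied.
  → The court lacks jurisdiction.
The Fenwick District Court:
  (a) No such written consent has been filed. However, the amount in controversy is $22,500, which meets the USD 19,000 floor, so the 'unless' proviso supplies this condition. Satisfied.
  (b) The amount in controversy is USD 22,500, within the 24,500 dollars ceiling, so this disjunct is met. Satisfied.
  (c) The plaintiff resides in Palwick, which is not Fenwick — that alternative is enough. Satisfied.
  (d) The claim is an employment claim, not a tort claim. Condition met.
  → The court has jurisdiction.

the Fenwick District Court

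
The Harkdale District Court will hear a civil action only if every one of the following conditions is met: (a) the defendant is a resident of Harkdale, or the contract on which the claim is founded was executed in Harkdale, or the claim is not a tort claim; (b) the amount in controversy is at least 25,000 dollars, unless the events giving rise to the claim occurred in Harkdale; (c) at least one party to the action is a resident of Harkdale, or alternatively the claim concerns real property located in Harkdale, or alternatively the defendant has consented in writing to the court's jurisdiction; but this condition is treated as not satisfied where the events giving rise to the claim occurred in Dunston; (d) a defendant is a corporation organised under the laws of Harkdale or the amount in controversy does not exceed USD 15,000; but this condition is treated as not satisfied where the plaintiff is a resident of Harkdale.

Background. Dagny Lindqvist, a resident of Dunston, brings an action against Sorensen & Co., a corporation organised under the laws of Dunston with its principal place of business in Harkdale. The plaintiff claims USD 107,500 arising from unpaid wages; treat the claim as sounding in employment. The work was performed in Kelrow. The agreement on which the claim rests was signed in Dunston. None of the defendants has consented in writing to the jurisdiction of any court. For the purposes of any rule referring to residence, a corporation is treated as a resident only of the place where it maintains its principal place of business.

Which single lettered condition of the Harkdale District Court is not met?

(d)

The Harkdale District Court:
  (a) The defendant resides in Harkdale — that alternative is enough. Satisfied.
  (b) The amount in controversy is $107,500, which meets the $25,000 floor. Condition met.
  (c) Sorensen & Co. resides in Harkdale, so one alternative holds. The exception is not triggered, since the operative events occurred in Kelrow, not Dunston. Condition met.
  (d) The corporate defendant(s) are organised in Dunston, not Harkdale; the amount in controversy is $107,500, above the $15,000 ceiling — every alternative fails. Not satisfied.
Only condition (d) fails.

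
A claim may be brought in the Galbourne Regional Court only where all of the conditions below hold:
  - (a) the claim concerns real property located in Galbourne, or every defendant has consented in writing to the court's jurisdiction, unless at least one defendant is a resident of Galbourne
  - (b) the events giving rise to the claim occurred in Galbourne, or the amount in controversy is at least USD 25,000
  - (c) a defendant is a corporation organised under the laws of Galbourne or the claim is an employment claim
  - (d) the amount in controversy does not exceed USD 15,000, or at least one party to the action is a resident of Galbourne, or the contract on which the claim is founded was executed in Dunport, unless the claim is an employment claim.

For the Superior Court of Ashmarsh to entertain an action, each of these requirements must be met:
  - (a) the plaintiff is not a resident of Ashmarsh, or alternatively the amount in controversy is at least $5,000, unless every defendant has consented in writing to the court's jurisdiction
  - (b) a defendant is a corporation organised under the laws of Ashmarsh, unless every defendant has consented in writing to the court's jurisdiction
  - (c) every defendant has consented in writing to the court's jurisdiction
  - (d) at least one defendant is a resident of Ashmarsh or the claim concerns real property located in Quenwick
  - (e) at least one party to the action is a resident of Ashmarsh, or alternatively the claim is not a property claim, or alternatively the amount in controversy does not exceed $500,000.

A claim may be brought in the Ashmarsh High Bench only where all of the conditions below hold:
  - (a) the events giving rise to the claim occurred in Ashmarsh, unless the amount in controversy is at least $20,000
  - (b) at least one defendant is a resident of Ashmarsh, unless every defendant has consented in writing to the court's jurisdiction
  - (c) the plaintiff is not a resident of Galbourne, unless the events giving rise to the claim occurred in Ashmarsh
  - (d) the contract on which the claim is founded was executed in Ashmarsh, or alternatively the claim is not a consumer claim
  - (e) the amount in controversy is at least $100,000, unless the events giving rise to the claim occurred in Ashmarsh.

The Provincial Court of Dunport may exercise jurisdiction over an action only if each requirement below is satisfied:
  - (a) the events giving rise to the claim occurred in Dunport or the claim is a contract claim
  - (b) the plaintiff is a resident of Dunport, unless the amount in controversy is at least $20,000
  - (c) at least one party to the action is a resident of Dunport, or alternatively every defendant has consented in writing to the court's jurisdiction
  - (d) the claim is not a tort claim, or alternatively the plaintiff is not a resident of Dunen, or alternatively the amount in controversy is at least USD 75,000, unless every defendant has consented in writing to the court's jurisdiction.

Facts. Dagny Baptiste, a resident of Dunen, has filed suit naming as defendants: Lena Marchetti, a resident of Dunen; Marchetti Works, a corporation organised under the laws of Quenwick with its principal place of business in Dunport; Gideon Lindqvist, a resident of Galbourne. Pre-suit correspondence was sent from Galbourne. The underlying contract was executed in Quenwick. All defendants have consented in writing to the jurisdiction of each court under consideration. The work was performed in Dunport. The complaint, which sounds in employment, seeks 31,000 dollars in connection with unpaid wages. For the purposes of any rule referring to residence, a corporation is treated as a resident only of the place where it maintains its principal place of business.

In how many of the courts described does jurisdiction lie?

The Galbourne Regional Court:
  (a) Every defendant has filed written consent — that alternative is enough. Condition met.
  (b) The amount in controversy is $31,000, which meets the USD 25,000 floor, so one alternative holds. Met.
  (c) The claim is an employment claim, so one alternative holds. Satisfied.
  (d) Gideon Lindqvist resides in Galbourne — that alternative is enough. Condition met.
  → All conditions met; jurisdiction exists.
The Superior Court of Ashmarsh:
  (a) The plaintiff resides in Dunen, which is not Ashmarsh, which satisfies one of the alternatives. Condition met.
  (b) The corporate defendant(s) are organised in Quenwick, not Ashmarsh. The proviso rescues it, though: every defendant has filed written consent. Met.
  (c) Every defendant has filed written consent. Satisfied.
  (d) No defendant resides in Ashmarsh (they reside in Dunen, Dunport, Galbourne); the claim does not concern real property — none of the alternatives is met. Not met.
  (e) The claim is an employment claim, not a property claim, so one alternative holds. Satisfied.
  → No jurisdiction.
The Ashmarsh High Bench:
  (a) The operative events occurred in Dunport, not Ashmarsh. But the amount in controversy is $31,000, which meets the $20,000 floor, and the 'unless' clause therefore excuses the requirement. Condition met.
  (b) No defendant resides in Ashmarsh (they reside in Dunen, Dunport, Galbourne). However, every defendant has filed written consent, so the 'unless' proviso supplies this condition. Condition met.
  (c) The plaintiff resides in Dunen, which is not Galbourne. Satisfied.
  (d) The claim is an employment claim, not a consumer claim, which satisfies one of the alternatives. Condition met.
  (e) The amount in controversy is 31,000 dollars, below the $100,000 floor. The proviso offers no rescue either, since the operative events occurred in Dunport, not Ashmarsh. Condition not met.
  → At least one condition fails; no jurisdiction.
The Provincial Court of Dunport:
  (a) The operative events occurred in Dunport, which satisfies one of the alternatives. Satisfied.
  (b) The plaintiff resides in Dunen, not Dunport. However, the amount in controversy is 31,000 dollars, which meets the USD 20,000 floor, so the 'unless' proviso supplies this condition. Satisfied.
  (c) Marchetti Works resides in Dunport, so this disjunct is met. Condition met.
  (d) The claim is an employment claim, not a tort claim — that alternative is enough. Condition met.
  → The court has jurisdiction.
Courts with jurisdiction: the Galbourne Regional Court, the Provincial Court of Dunport — 2 in total.

2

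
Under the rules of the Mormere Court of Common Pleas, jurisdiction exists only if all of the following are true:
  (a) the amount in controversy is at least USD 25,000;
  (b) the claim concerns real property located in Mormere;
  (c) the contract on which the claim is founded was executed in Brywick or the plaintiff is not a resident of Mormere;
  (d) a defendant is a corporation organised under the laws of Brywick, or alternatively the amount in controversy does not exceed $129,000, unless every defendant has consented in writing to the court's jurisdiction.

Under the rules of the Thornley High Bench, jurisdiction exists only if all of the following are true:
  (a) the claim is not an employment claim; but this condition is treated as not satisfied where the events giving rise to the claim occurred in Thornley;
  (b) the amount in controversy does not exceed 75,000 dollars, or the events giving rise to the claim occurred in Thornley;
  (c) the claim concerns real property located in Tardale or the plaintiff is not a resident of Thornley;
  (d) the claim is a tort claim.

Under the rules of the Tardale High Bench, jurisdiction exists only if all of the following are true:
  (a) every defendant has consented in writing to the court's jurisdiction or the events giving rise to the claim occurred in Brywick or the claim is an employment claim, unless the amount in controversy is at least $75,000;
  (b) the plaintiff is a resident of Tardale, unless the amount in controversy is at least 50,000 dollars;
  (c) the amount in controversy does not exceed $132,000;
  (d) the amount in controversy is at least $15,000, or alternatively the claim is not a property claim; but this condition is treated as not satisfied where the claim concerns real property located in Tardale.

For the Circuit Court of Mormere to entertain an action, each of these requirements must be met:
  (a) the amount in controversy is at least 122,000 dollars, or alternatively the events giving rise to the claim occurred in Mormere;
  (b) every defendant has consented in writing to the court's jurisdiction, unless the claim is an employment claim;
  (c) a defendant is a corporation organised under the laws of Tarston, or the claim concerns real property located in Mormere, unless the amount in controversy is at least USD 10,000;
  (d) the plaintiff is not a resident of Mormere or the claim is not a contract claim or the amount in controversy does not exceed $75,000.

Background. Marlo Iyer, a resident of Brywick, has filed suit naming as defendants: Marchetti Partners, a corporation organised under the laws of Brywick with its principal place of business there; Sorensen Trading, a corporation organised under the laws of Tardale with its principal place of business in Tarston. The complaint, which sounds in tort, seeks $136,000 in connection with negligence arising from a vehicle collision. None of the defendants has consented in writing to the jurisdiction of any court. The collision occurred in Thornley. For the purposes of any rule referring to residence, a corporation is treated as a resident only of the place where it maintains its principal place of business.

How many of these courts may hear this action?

0

The Mormere Court of Common Pleas:
  (a) The amount in controversy is $136,000, which meets the $25,000 floor. Met.
  (b) The claim does not concern real property. Not satisfied.
  (c) The plaintiff resides in Brywick, which is not Mormere, so one alternative holds. Condition met.
  (d) Marchetti Partners is organised under the laws of Brywick, so this disjunct is met. Met.
  → No jurisdiction.
The Thornley High Bench:
  (a) The claim is a tort claim, not an employment claim. However, the operative events occurred in Thornley, which falls within the stated exception and so defeats the condition. Fails.
  (b) The operative events occurred in Thornley, so one alternative holds. Met.
  (c) The plaintiff resides in Brywick, which is not Thornley, so one alternative holds. Met.
  (d) The claim is a tort claim. Satisfied.
  → No jurisdiction.
The Tardale High Bench:
  (a) No such written consent has been filed; the operative events occurred in Thornley, not Brywick; the claim is a tort claim, not an employment claim — none of the alternatives is met. However, the amount in controversy is USD 136,000, which meets the $75,000 floor, so the 'unless' proviso supplies this condition. Condition met.
  (b) The plaintiff resides in Brywick, not Tardale. However, the amount in controversy is $136,000, which meets the $50,000 floor, so the 'unless' proviso supplies this condition. Met.
  (c) The amount in controversy is $136,000, above the $132,000 ceiling. Fails.
  (d) The amount in controversy is 136,000 dollars, which meets the $15,000 floor, so this disjunct is met. The carve-out does not apply: the claim does not concern real property. Satisfied.
  → Not every requirement is met — no jurisdiction.
The Circuit Court of Mormere:
  (a) The amount in controversy is $136,000, which meets the $122,000 floor, so this disjunct is met. Satisfied.
  (b) No such written consent has been filed. Nor does the 'unless' clause help: the claim is a tort claim, not an employment claim. Fails.
  (c) The corporate defendant(s) are organised in Brywick, Tardale, not Tarston; the claim does not concern real property — no alternative holds. The proviso rescues it, though: the amount in controversy is USD 136,000, which meets the 10,000 dollars floor. Met.
  (d) The plaintiff resides in Brywick, which is not Mormere, so this disjunct is met. Satisfied.
  → Not every requirement is met — no jurisdiction.
No court satisfies all of its conditions.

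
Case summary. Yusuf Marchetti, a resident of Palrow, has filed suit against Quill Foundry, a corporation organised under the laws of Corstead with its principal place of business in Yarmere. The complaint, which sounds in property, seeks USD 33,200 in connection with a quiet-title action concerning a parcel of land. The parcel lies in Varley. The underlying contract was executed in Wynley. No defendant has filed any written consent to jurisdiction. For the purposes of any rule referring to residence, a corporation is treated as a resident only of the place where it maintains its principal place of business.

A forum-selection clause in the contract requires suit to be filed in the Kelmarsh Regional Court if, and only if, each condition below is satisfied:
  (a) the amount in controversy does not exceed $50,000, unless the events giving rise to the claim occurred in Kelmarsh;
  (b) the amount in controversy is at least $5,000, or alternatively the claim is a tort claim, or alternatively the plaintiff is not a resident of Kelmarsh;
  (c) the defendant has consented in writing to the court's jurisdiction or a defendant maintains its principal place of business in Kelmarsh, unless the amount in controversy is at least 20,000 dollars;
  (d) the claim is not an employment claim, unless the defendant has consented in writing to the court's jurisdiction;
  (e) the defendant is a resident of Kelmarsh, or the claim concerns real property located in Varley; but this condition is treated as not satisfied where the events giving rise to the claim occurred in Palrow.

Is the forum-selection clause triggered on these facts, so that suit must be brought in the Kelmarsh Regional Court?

Yes

The Kelmarsh Regional Court:
  (a) The amount in controversy is 33,200 dollars, within the USD 50,000 ceiling. Satisfied.
  (b) The amount in controversy is USD 33,200, which meets the USD 5,000 floor, so one alternative holds. Met.
  (c) No such written consent has been filed; the corporate defendant(s) have their principal place of business in Yarmere, not Kelmarsh — no alternative holds. The proviso rescues it, though: the amount in controversy is $33,200, which meets the $20,000 floor. Met.
  (d) The claim is a property claim, not an employment claim. Satisfied.
  (e) The property lies in Varley, which satisfies one of the alternatives. And the carve-out is inapplicable — the operative events occurred in Varley, not Palrow. Condition met.
  → Forum clause is triggered.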